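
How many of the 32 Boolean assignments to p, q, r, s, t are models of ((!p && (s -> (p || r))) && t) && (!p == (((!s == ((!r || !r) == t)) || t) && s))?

2

Initial set: {T (((!p && (s -> (p || r))) && t) && (!p == (((!s == ((!r || !r) == t)) || t) && s)))}.
T (((!p && (s -> (p || r))) && t) && (!p == (((!s == ((!r || !r) == t)) || t) && s))): α-rule — add T ((!p && (s -> (p || r))) && t), T (!p == (((!s == ((!r || !r) == t)) || t) && s)).
T ((!p && (s -> (p || r))) && t): α-rule — add T (!p && (s -> (p || r))), T t.
T (!p && (s -> (p || r))): α-rule — add T !p, T (s -> (p || r)).
T (!p == (((!s == ((!r || !r) == t)) || t) && s)): β-rule — branch into T !p, T (((!s == ((!r || !r) == t)) || t) && s)  //  F !p, F (((!s == ((!r || !r) == t)) || t) && s).
  branch 1 (add T !p, T (((!s == ((!r || !r) == t)) || t) && s)):
    T (((!s == ((!r || !r) == t)) || t) && s): α-rule — add T ((!s == ((!r || !r) == t)) || t), T s.
    T (s -> (p || r)): β-rule — branch into F s  //  T (p || r).
      branch 1.1 (add F s):
        × closes — contains both s and !s.
      branch 1.2 (add T (p || r)):
        T ((!s == ((!r || !r) == t)) || t): β-rule — branch into T (!s == ((!r || !r) == t))  //  T t.
          branch 1.2.1 (add T (!s == ((!r || !r) == t))):
            T (p || r): β-rule — branch into T p  //  T r.
              branch 1.2.1.1 (add T p):
                × closes — contains both p and !p.
              branch 1.2.1.2 (add T r):
                T (!s == ((!r || !r) == t)): β-rule — branch into T !s, T ((!r || !r) == t)  //  F !s, F ((!r || !r) == t).
                  branch 1.2.1.2.1 (add T !s, T ((!r || !r) == t)):
                    × closes — contains both s and !s.
                  branch 1.2.1.2.2 (add F !s, F ((!r || !r) == t)):
                    F ((!r || !r) == t): β-rule — branch into T (!r || !r), F t  //  F (!r || !r), T t.
                      branch 1.2.1.2.2.1 (add T (!r || !r), F t):
                        × closes — contains both t and !t.
                      branch 1.2.1.2.2.2 (add F (!r || !r), T t):
                        F (!r || !r): α-rule — add F !r, F !r.
                        ○ open, literals {p=0, r=1, s=1, t=1}.
          branch 1.2.2 (add T t):
            T (p || r): β-rule — branch into T p  //  T r.
              branch 1.2.2.1 (add T p):
                × closes — contains both p and !p.
              branch 1.2.2.2 (add T r):
                ○ open, literals {p=0, r=1, s=1, t=1}.
  branch 2 (add F !p, F (((!s == ((!r || !r) == t)) || t) && s)):
    × closes — contains both p and !p.
6 branches closed, 2 open.
Each open branch fixes some atoms; the unmentioned ones are free. Counting distinct full assignments: branch {p=0, r=1, s=1, t=1} (q) contributes 2 new; branch {p=0, r=1, s=1, t=1} (q) contributes 0 new. Total: 2.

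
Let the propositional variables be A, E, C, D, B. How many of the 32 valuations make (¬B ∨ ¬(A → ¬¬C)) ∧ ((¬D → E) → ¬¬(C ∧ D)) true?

9

Initial set: {T ((¬B ∨ ¬(A → ¬¬C)) ∧ ((¬D → E) → ¬¬(C ∧ D)))}.
T ((¬B ∨ ¬(A → ¬¬C)) ∧ ((¬D → E) → ¬¬(C ∧ D))): α-rule — add T (¬B ∨ ¬(A → ¬¬C)), T ((¬D → E) → ¬¬(C ∧ D)).
T (¬B ∨ ¬(A → ¬¬C)): β-rule — branch into T ¬B  //  T ¬(A → ¬¬C).
  branch 1 (add T ¬B):
    T ((¬D → E) → ¬¬(C ∧ D)): β-rule — branch into F (¬D → E)  //  T ¬¬(C ∧ D).
      branch 1.1 (add F (¬D → E)):
        F (¬D → E): α-rule — add T ¬D, F E.
        ○ open, literals {B=F, D=F, E=F}.
      branch 1.2 (add T ¬¬(C ∧ D)):
        T ¬¬(C ∧ D): drop double negation, giving T (C ∧ D).
        T (C ∧ D): α-rule — add T C, T D.
        ○ open, literals {B=F, C=T, D=T}.
  branch 2 (add T ¬(A → ¬¬C)):
    T ¬(A → ¬¬C): α-rule — add T A, F ¬¬C.
    F ¬¬C: drop double negation, giving F C.
    T ((¬D → E) → ¬¬(C ∧ D)): β-rule — branch into F (¬D → E)  //  T ¬¬(C ∧ D).
      branch 2.1 (add F (¬D → E)):
        F (¬D → E): α-rule — add T ¬D, F E.
        ○ open, literals {A=T, C=F, D=F, E=F}.
      branch 2.2 (add T ¬¬(C ∧ D)):
        T ¬¬(C ∧ D): drop double negation, giving T (C ∧ D).
        T (C ∧ D): α-rule — add T C, T D.
        × closes — contains both C and ¬C.
1 branch closed, 3 open.
Each open branch fixes some atoms; the unmentioned ones are free. Counting distinct full assignments: branch {B=F, D=F, E=F} (A, C) contributes 4 new; branch {B=F, C=T, D=T} (A, E) contributes 4 new; branch {A=T, C=F, D=F, E=F} (B) contributes 1 new. Total: 9.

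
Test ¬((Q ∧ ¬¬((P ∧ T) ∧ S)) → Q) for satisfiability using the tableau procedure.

Unsatisfiable

Initial set: {¬((Q ∧ ¬¬((P ∧ T) ∧ S)) → Q)}.
¬((Q ∧ ¬¬((P ∧ T) ∧ S)) → Q): α-rule — add (Q ∧ ¬¬((P ∧ T) ∧ S)), ¬Q.
(Q ∧ ¬¬((P ∧ T) ∧ S)): α-rule — add Q, ¬¬((P ∧ T) ∧ S).
× closes — contains both Q and ¬Q.
All 1 branch closes.
Every branch closed; the formula is unsatisfiable.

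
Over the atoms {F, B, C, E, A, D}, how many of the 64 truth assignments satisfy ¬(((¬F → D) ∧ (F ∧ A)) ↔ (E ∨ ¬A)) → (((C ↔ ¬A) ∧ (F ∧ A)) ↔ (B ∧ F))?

52

Initial set: {(¬(((¬F → D) ∧ (F ∧ A)) ↔ (E ∨ ¬A)) → (((C ↔ ¬A) ∧ (F ∧ A)) ↔ (B ∧ F)))}.
(¬(((¬F → D) ∧ (F ∧ A)) ↔ (E ∨ ¬A)) → (((C ↔ ¬A) ∧ (F ∧ A)) ↔ (B ∧ F))): β-rule — branch into ¬¬(((¬F → D) ∧ (F ∧ A)) ↔ (E ∨ ¬A))  //  (((C ↔ ¬A) ∧ (F ∧ A)) ↔ (B ∧ F)).
  branch 1 (add ¬¬(((¬F → D) ∧ (F ∧ A)) ↔ (E ∨ ¬A))):
    ¬¬(((¬F → D) ∧ (F ∧ A)) ↔ (E ∨ ¬A)): β-rule — branch into ((¬F → D) ∧ (F ∧ A)), (E ∨ ¬A)  //  ¬((¬F → D) ∧ (F ∧ A)), ¬(E ∨ ¬A).
      branch 1.1 (add ((¬F → D) ∧ (F ∧ A)), (E ∨ ¬A)):
        ((¬F → D) ∧ (F ∧ A)): α-rule — add (¬F → D), (F ∧ A).
        (F ∧ A): α-rule — add F, A.
        (E ∨ ¬A): β-rule — branch into E  //  ¬A.
          branch 1.1.1 (add E):
            (¬F → D): β-rule — branch into ¬¬F  //  D.
              branch 1.1.1.1 (add ¬¬F):
                ○ open, literals {A=T, E=T, F=T}.
              branch 1.1.1.2 (add D):
                ○ open, literals {A=T, D=T, E=T, F=T}.
          branch 1.1.2 (add ¬A):
            × closes — contains both A and ¬A.
      branch 1.2 (add ¬((¬F → D) ∧ (F ∧ A)), ¬(E ∨ ¬A)):
        ¬(E ∨ ¬A): α-rule — add ¬E, ¬¬A.
        ¬((¬F → D) ∧ (F ∧ A)): β-rule — branch into ¬(¬F → D)  //  ¬(F ∧ A).
          branch 1.2.1 (add ¬(¬F → D)):
            ¬(¬F → D): α-rule — add ¬F, ¬D.
            ○ open, literals {A=T, D=F, E=F, F=F}.
          branch 1.2.2 (add ¬(F ∧ A)):
            ¬(F ∧ A): β-rule — branch into ¬F  //  ¬A.
              branch 1.2.2.1 (add ¬F):
                ○ open, literals {A=T, E=F, F=F}.
              branch 1.2.2.2 (add ¬A):
                × closes — contains both A and ¬A.
  branch 2 (add (((C ↔ ¬A) ∧ (F ∧ A)) ↔ (B ∧ F))):
    (((C ↔ ¬A) ∧ (F ∧ A)) ↔ (B ∧ F)): β-rule — branch into ((C ↔ ¬A) ∧ (F ∧ A)), (B ∧ F)  //  ¬((C ↔ ¬A) ∧ (F ∧ A)), ¬(B ∧ F).
      branch 2.1 (add ((C ↔ ¬A) ∧ (F ∧ A)), (B ∧ F)):
        ((C ↔ ¬A) ∧ (F ∧ A)): α-rule — add (C ↔ ¬A), (F ∧ A).
        (B ∧ F): α-rule — add B, F.
        (F ∧ A): α-rule — add F, A.
        (C ↔ ¬A): β-rule — branch into C, ¬A  //  ¬C, ¬¬A.
          branch 2.1.1 (add C, ¬A):
            × closes — contains both A and ¬A.
          branch 2.1.2 (add ¬C, ¬¬A):
            ○ open, literals {A=T, B=T, C=F, F=T}.
      branch 2.2 (add ¬((C ↔ ¬A) ∧ (F ∧ A)), ¬(B ∧ F)):
        ¬((C ↔ ¬A) ∧ (F ∧ A)): β-rule — branch into ¬(C ↔ ¬A)  //  ¬(F ∧ A).
          branch 2.2.1 (add ¬(C ↔ ¬A)):
            ¬(B ∧ F): β-rule — branch into ¬B  //  ¬F.
              branch 2.2.1.1 (add ¬B):
                ¬(C ↔ ¬A): β-rule — branch into C, ¬¬A  //  ¬C, ¬A.
                  branch 2.2.1.1.1 (add C, ¬¬A):
                    ○ open, literals {A=T, B=F, C=T}.
                  branch 2.2.1.1.2 (add ¬C, ¬A):
                    ○ open, literals {A=F, B=F, C=F}.
              branch 2.2.1.2 (add ¬F):
                ¬(C ↔ ¬A): β-rule — branch into C, ¬¬A  //  ¬C, ¬A.
                  branch 2.2.1.2.1 (add C, ¬¬A):
                    ○ open, literals {A=T, C=T, F=F}.
                  branch 2.2.1.2.2 (add ¬C, ¬A):
                    ○ open, literals {A=F, C=F, F=F}.
          branch 2.2.2 (add ¬(F ∧ A)):
            ¬(B ∧ F): β-rule — branch into ¬B  //  ¬F.
              branch 2.2.2.1 (add ¬B):
                ¬(F ∧ A): β-rule — branch into ¬F  //  ¬A.
                  branch 2.2.2.1.1 (add ¬F):
                    ○ open, literals {B=F, F=F}.
                  branch 2.2.2.1.2 (add ¬A):
                    ○ open, literals {A=F, B=F}.
              branch 2.2.2.2 (add ¬F):
                ¬(F ∧ A): β-rule — branch into ¬F  //  ¬A.
                  branch 2.2.2.2.1 (add ¬F):
                    ○ open, literals {F=F}.
                  branch 2.2.2.2.2 (add ¬A):
                    ○ open, literals {A=F, F=F}.
3 branches closed, 13 open.
Each open branch fixes some atoms; the unmentioned ones are free. Counting distinct full assignments: branch {A=T, E=T, F=T} (B, C, D) contributes 8 new; branch {A=T, D=T, E=T, F=T} (B, C) contributes 0 new; branch {A=T, D=F, E=F, F=F} (B, C) contributes 4 new; branch {A=T, E=F, F=F} (B, C, D) contributes 4 new; branch {A=T, B=T, C=F, F=T} (E, D) contributes 2 new; branch {A=T, B=F, C=T} (F, E, D) contributes 4 new; branch {A=F, B=F, C=F} (F, E, D) contributes 8 new; branch {A=T, C=T, F=F} (B, E, D) contributes 2 new; branch {A=F, C=F, F=F} (B, E, D) contributes 4 new; branch {B=F, F=F} (C, E, A, D) contributes 6 new; branch {A=F, B=F} (F, C, E, D) contributes 4 new; branch {F=F} (B, C, E, A, D) contributes 6 new; branch {A=F, F=F} (B, C, E, D) contributes 0 new. Total: 52.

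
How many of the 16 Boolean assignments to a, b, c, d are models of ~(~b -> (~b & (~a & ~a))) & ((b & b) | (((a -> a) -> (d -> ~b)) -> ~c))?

2

Initial set: {T (~(~b -> (~b & (~a & ~a))) & ((b & b) | (((a -> a) -> (d -> ~b)) -> ~c)))}.
T (~(~b -> (~b & (~a & ~a))) & ((b & b) | (((a -> a) -> (d -> ~b)) -> ~c))): α-rule — add T ~(~b -> (~b & (~a & ~a))), T ((b & b) | (((a -> a) -> (d -> ~b)) -> ~c)).
T ~(~b -> (~b & (~a & ~a))): α-rule — add T ~b, F (~b & (~a & ~a)).
T ((b & b) | (((a -> a) -> (d -> ~b)) -> ~c)): β-rule — branch into T (b & b)  //  T (((a -> a) -> (d -> ~b)) -> ~c).
  branch 1 (add T (b & b)):
    T (b & b): α-rule — add T b, T b.
    × closes — contains both b and ~b.
  branch 2 (add T (((a -> a) -> (d -> ~b)) -> ~c)):
    F (~b & (~a & ~a)): β-rule — branch into F ~b  //  F (~a & ~a).
      branch 2.1 (add F ~b):
        × closes — contains both b and ~b.
      branch 2.2 (add F (~a & ~a)):
        T (((a -> a) -> (d -> ~b)) -> ~c): β-rule — branch into F ((a -> a) -> (d -> ~b))  //  T ~c.
          branch 2.2.1 (add F ((a -> a) -> (d -> ~b))):
            F ((a -> a) -> (d -> ~b)): α-rule — add T (a -> a), F (d -> ~b).
            F (d -> ~b): α-rule — add T d, F ~b.
            × closes — contains both b and ~b.
          branch 2.2.2 (add T ~c):
            F (~a & ~a): β-rule — branch into F ~a  //  F ~a.
              branch 2.2.2.1 (add F ~a):
                ○ open, literals {a=T, b=F, c=F}.
              branch 2.2.2.2 (add F ~a):
                ○ open, literals {a=T, b=F, c=F}.
3 branches closed, 2 open.
Each open branch fixes some atoms; the unmentioned ones are free. Counting distinct full assignments: branch {a=T, b=F, c=F} (d) contributes 2 new; branch {a=T, b=F, c=F} (d) contributes 0 new. Total: 2.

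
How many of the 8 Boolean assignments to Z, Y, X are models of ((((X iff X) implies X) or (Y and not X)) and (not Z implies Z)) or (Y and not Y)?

Initial set: {(((((X iff X) implies X) or (Y and not X)) and (not Z implies Z)) or (Y and not Y))}.
(((((X iff X) implies X) or (Y and not X)) and (not Z implies Z)) or (Y and not Y)): β-rule — branch into ((((X iff X) implies X) or (Y and not X)) and (not Z implies Z))  //  (Y and not Y).
  branch 1 (add ((((X iff X) implies X) or (Y and not X)) and (not Z implies Z))):
    ((((X iff X) implies X) or (Y and not X)) and (not Z implies Z)): α-rule — add (((X iff X) implies X) or (Y and not X)), (not Z implies Z).
    (((X iff X) implies X) or (Y and not X)): β-rule — branch into ((X iff X) implies X)  //  (Y and not X).
      branch 1.1 (add ((X iff X) implies X)):
        (not Z implies Z): β-rule — branch into not not Z  //  Z.
          branch 1.1.1 (add not not Z):
            ((X iff X) implies X): β-rule — branch into not (X iff X)  //  X.
              branch 1.1.1.1 (add not (X iff X)):
                not (X iff X): β-rule — branch into X, not X  //  not X, X.
                  branch 1.1.1.1.1 (add X, not X):
                    × closes — contains both X and not X.
                  branch 1.1.1.1.2 (add not X, X):
                    × closes — contains both X and not X.
              branch 1.1.1.2 (add X):
                ○ open, literals {X=T, Z=T}.
          branch 1.1.2 (add Z):
            ((X iff X) implies X): β-rule — branch into not (X iff X)  //  X.
              branch 1.1.2.1 (add not (X iff X)):
                not (X iff X): β-rule — branch into X, not X  //  not X, X.
                  branch 1.1.2.1.1 (add X, not X):
                    × closes — contains both X and not X.
                  branch 1.1.2.1.2 (add not X, X):
                    × closes — contains both X and not X.
              branch 1.1.2.2 (add X):
                ○ open, literals {X=T, Z=T}.
      branch 1.2 (add (Y and not X)):
        (Y and not X): α-rule — add Y, not X.
        (not Z implies Z): β-rule — branch into not not Z  //  Z.
          branch 1.2.1 (add not not Z):
            ○ open, literals {X=F, Y=T, Z=T}.
          branch 1.2.2 (add Z):
            ○ open, literals {X=F, Y=T, Z=T}.
  branch 2 (add (Y and not Y)):
    (Y and not Y): α-rule — add Y, not Y.
    × closes — contains both Y and not Y.
5 branches closed, 4 open.
Each open branch fixes some atoms; the unmentioned ones are free. Counting distinct full assignments: branch {X=T, Z=T} (Y) contributes 2 new; branch {X=T, Z=T} (Y) contributes 0 new; branch {X=F, Y=T, Z=T} (none free) contributes 1 new; branch {X=F, Y=T, Z=T} (none free) contributes 0 new. Total: 3.

3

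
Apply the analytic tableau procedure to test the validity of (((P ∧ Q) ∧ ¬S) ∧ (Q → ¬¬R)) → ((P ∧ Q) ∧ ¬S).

Valid

Assume the negation and expand:
Initial set: {¬((((P ∧ Q) ∧ ¬S) ∧ (Q → ¬¬R)) → ((P ∧ Q) ∧ ¬S))}.
¬((((P ∧ Q) ∧ ¬S) ∧ (Q → ¬¬R)) → ((P ∧ Q) ∧ ¬S)): α-rule — add (((P ∧ Q) ∧ ¬S) ∧ (Q → ¬¬R)), ¬((P ∧ Q) ∧ ¬S).
(((P ∧ Q) ∧ ¬S) ∧ (Q → ¬¬R)): α-rule — add ((P ∧ Q) ∧ ¬S), (Q → ¬¬R).
((P ∧ Q) ∧ ¬S): α-rule — add (P ∧ Q), ¬S.
(P ∧ Q): α-rule — add P, Q.
¬((P ∧ Q) ∧ ¬S): β-rule — branch into ¬(P ∧ Q)  //  ¬¬S.
  branch 1 (add ¬(P ∧ Q)):
    (Q → ¬¬R): β-rule — branch into ¬Q  //  ¬¬R.
      branch 1.1 (add ¬Q):
        × closes — contains both Q and ¬Q.
      branch 1.2 (add ¬¬R):
        ¬¬R: drop double negation, giving R.
        ¬(P ∧ Q): β-rule — branch into ¬P  //  ¬Q.
          branch 1.2.1 (add ¬P):
            × closes — contains both P and ¬P.
          branch 1.2.2 (add ¬Q):
            × closes — contains both Q and ¬Q.
  branch 2 (add ¬¬S):
    × closes — contains both S and ¬S.
All 4 branches close.
Every branch closed, so the negation is unsatisfiable and the formula is valid.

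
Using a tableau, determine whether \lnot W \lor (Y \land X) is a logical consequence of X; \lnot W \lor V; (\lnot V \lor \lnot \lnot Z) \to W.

No

Initial set: {X; (\lnot W \lor V); ((\lnot V \lor \lnot \lnot Z) \to W); \lnot (\lnot W \lor (Y \land X))}.
\lnot (\lnot W \lor (Y \land X)): α-rule — add \lnot \lnot W, \lnot (Y \land X).
(\lnot W \lor V): β-rule — branch into \lnot W  //  V.
  branch 1 (add \lnot W):
    × closes — contains both W and \lnot W.
  branch 2 (add V):
    ((\lnot V \lor \lnot \lnot Z) \to W): β-rule — branch into \lnot (\lnot V \lor \lnot \lnot Z)  //  W.
      branch 2.1 (add \lnot (\lnot V \lor \lnot \lnot Z)):
        \lnot (\lnot V \lor \lnot \lnot Z): α-rule — add \lnot \lnot V, \lnot \lnot \lnot Z.
        \lnot \lnot \lnot Z: drop double negation, giving \lnot Z.
        \lnot (Y \land X): β-rule — branch into \lnot Y  //  \lnot X.
          branch 2.1.1 (add \lnot Y):
            ○ open, literals {V=true, W=true, X=true, Y=false, Z=false}.
          branch 2.1.2 (add \lnot X):
            × closes — contains both X and \lnot X.
      branch 2.2 (add W):
        \lnot (Y \land X): β-rule — branch into \lnot Y  //  \lnot X.
          branch 2.2.1 (add \lnot Y):
            ○ open, literals {V=true, W=true, X=true, Y=false}.
          branch 2.2.2 (add \lnot X):
            × closes — contains both X and \lnot X.
3 branches closed, 2 open.
An open branch gives a countermodel: V=true, W=true, X=true, Y=false, Z=false (unmentioned atoms arbitrary); the premises hold there but the conclusion fails.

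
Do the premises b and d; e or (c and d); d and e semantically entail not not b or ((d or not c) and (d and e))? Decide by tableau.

Initial set: {(b and d); (e or (c and d)); (d and e); not (not not b or ((d or not c) and (d and e)))}.
(b and d): α-rule — add b, d.
(d and e): α-rule — add d, e.
not (not not b or ((d or not c) and (d and e))): α-rule — add not not not b, not ((d or not c) and (d and e)).
not not not b: drop double negation, giving not b.
× closes — contains both b and not b.
All 1 branch closes.
Every branch closed, so the premises entail the conclusion.

Yes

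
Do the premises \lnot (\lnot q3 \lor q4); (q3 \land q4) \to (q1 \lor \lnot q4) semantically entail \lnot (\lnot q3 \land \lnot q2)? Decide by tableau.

Yes

Initial set: {\lnot (\lnot q3 \lor q4); ((q3 \land q4) \to (q1 \lor \lnot q4)); \lnot \lnot (\lnot q3 \land \lnot q2)}.
\lnot (\lnot q3 \lor q4): α-rule — add \lnot \lnot q3, \lnot q4.
\lnot \lnot (\lnot q3 \land \lnot q2): α-rule — add \lnot q3, \lnot q2.
× closes — contains both q3 and \lnot q3.
All 1 branch closes.
Every branch closed, so the premises entail the conclusion.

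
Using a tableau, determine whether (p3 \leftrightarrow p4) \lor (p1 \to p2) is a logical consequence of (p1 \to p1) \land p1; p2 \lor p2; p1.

Initial set: {T ((p1 \to p1) \land p1); T (p2 \lor p2); T p1; F ((p3 \leftrightarrow p4) \lor (p1 \to p2))}.
T ((p1 \to p1) \land p1): α-rule — add T (p1 \to p1), T p1.
F ((p3 \leftrightarrow p4) \lor (p1 \to p2)): α-rule — add F (p3 \leftrightarrow p4), F (p1 \to p2).
F (p1 \to p2): α-rule — add T p1, F p2.
T (p2 \lor p2): β-rule — branch into T p2  //  T p2.
  branch 1 (add T p2):
    × closes — contains both p2 and \lnot p2.
  branch 2 (add T p2):
    × closes — contains both p2 and \lnot p2.
All 2 branches close.
Every branch closed, so the premises entail the conclusion.

Yes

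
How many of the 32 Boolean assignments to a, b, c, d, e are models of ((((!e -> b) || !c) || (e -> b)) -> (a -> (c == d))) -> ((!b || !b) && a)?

12

Initial set: {(((((!e -> b) || !c) || (e -> b)) -> (a -> (c == d))) -> ((!b || !b) && a))}.
(((((!e -> b) || !c) || (e -> b)) -> (a -> (c == d))) -> ((!b || !b) && a)): β-rule — branch into !((((!e -> b) || !c) || (e -> b)) -> (a -> (c == d)))  //  ((!b || !b) && a).
  branch 1 (add !((((!e -> b) || !c) || (e -> b)) -> (a -> (c == d)))):
    !((((!e -> b) || !c) || (e -> b)) -> (a -> (c == d))): α-rule — add (((!e -> b) || !c) || (e -> b)), !(a -> (c == d)).
    !(a -> (c == d)): α-rule — add a, !(c == d).
    (((!e -> b) || !c) || (e -> b)): β-rule — branch into ((!e -> b) || !c)  //  (e -> b).
      branch 1.1 (add ((!e -> b) || !c)):
        !(c == d): β-rule — branch into c, !d  //  !c, d.
          branch 1.1.1 (add c, !d):
            ((!e -> b) || !c): β-rule — branch into (!e -> b)  //  !c.
              branch 1.1.1.1 (add (!e -> b)):
                (!e -> b): β-rule — branch into !!e  //  b.
                  branch 1.1.1.1.1 (add !!e):
                    ○ open, literals {a=1, c=1, d=0, e=1}.
                  branch 1.1.1.1.2 (add b):
                    ○ open, literals {a=1, b=1, c=1, d=0}.
              branch 1.1.1.2 (add !c):
                × closes — contains both c and !c.
          branch 1.1.2 (add !c, d):
            ((!e -> b) || !c): β-rule — branch into (!e -> b)  //  !c.
              branch 1.1.2.1 (add (!e -> b)):
                (!e -> b): β-rule — branch into !!e  //  b.
                  branch 1.1.2.1.1 (add !!e):
                    ○ open, literals {a=1, c=0, d=1, e=1}.
                  branch 1.1.2.1.2 (add b):
                    ○ open, literals {a=1, b=1, c=0, d=1}.
              branch 1.1.2.2 (add !c):
                ○ open, literals {a=1, c=0, d=1}.
      branch 1.2 (add (e -> b)):
        !(c == d): β-rule — branch into c, !d  //  !c, d.
          branch 1.2.1 (add c, !d):
            (e -> b): β-rule — branch into !e  //  b.
              branch 1.2.1.1 (add !e):
                ○ open, literals {a=1, c=1, d=0, e=0}.
              branch 1.2.1.2 (add b):
                ○ open, literals {a=1, b=1, c=1, d=0}.
          branch 1.2.2 (add !c, d):
            (e -> b): β-rule — branch into !e  //  b.
              branch 1.2.2.1 (add !e):
                ○ open, literals {a=1, c=0, d=1, e=0}.
              branch 1.2.2.2 (add b):
                ○ open, literals {a=1, b=1, c=0, d=1}.
  branch 2 (add ((!b || !b) && a)):
    ((!b || !b) && a): α-rule — add (!b || !b), a.
    (!b || !b): β-rule — branch into !b  //  !b.
      branch 2.1 (add !b):
        ○ open, literals {a=1, b=0}.
      branch 2.2 (add !b):
        ○ open, literals {a=1, b=0}.
1 branch closed, 11 open.
Each open branch fixes some atoms; the unmentioned ones are free. Counting distinct full assignments: branch {a=1, c=1, d=0, e=1} (b) contributes 2 new; branch {a=1, b=1, c=1, d=0} (e) contributes 1 new; branch {a=1, c=0, d=1, e=1} (b) contributes 2 new; branch {a=1, b=1, c=0, d=1} (e) contributes 1 new; branch {a=1, c=0, d=1} (b, e) contributes 1 new; branch {a=1, c=1, d=0, e=0} (b) contributes 1 new; branch {a=1, b=1, c=1, d=0} (e) contributes 0 new; branch {a=1, c=0, d=1, e=0} (b) contributes 0 new; branch {a=1, b=1, c=0, d=1} (e) contributes 0 new; branch {a=1, b=0} (c, d, e) contributes 4 new; branch {a=1, b=0} (c, d, e) contributes 0 new. Total: 12.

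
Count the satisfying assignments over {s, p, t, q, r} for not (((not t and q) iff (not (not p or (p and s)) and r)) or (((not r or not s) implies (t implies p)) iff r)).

4

Initial set: {not (((not t and q) iff (not (not p or (p and s)) and r)) or (((not r or not s) implies (t implies p)) iff r))}.
not (((not t and q) iff (not (not p or (p and s)) and r)) or (((not r or not s) implies (t implies p)) iff r)): α-rule — add not ((not t and q) iff (not (not p or (p and s)) and r)), not (((not r or not s) implies (t implies p)) iff r).
not ((not t and q) iff (not (not p or (p and s)) and r)): β-rule — branch into (not t and q), not (not (not p or (p and s)) and r)  //  not (not t and q), (not (not p or (p and s)) and r).
  branch 1 (add (not t and q), not (not (not p or (p and s)) and r)):
    (not t and q): α-rule — add not t, q.
    not (((not r or not s) implies (t implies p)) iff r): β-rule — branch into ((not r or not s) implies (t implies p)), not r  //  not ((not r or not s) implies (t implies p)), r.
      branch 1.1 (add ((not r or not s) implies (t implies p)), not r):
        not (not (not p or (p and s)) and r): β-rule — branch into not not (not p or (p and s))  //  not r.
          branch 1.1.1 (add not not (not p or (p and s))):
            ((not r or not s) implies (t implies p)): β-rule — branch into not (not r or not s)  //  (t implies p).
              branch 1.1.1.1 (add not (not r or not s)):
                not (not r or not s): α-rule — add not not r, not not s.
                × closes — contains both r and not r.
              branch 1.1.1.2 (add (t implies p)):
                not not (not p or (p and s)): β-rule — branch into not p  //  (p and s).
                  branch 1.1.1.2.1 (add not p):
                    (t implies p): β-rule — branch into not t  //  p.
                      branch 1.1.1.2.1.1 (add not t):
                        ○ open, literals {p=0, q=1, r=0, t=0}.
                      branch 1.1.1.2.1.2 (add p):
                        × closes — contains both p and not p.
                  branch 1.1.1.2.2 (add (p and s)):
                    (p and s): α-rule — add p, s.
                    (t implies p): β-rule — branch into not t  //  p.
                      branch 1.1.1.2.2.1 (add not t):
                        ○ open, literals {p=1, q=1, r=0, s=1, t=0}.
                      branch 1.1.1.2.2.2 (add p):
                        ○ open, literals {p=1, q=1, r=0, s=1, t=0}.
          branch 1.1.2 (add not r):
            ((not r or not s) implies (t implies p)): β-rule — branch into not (not r or not s)  //  (t implies p).
              branch 1.1.2.1 (add not (not r or not s)):
                not (not r or not s): α-rule — add not not r, not not s.
                × closes — contains both r and not r.
              branch 1.1.2.2 (add (t implies p)):
                (t implies p): β-rule — branch into not t  //  p.
                  branch 1.1.2.2.1 (add not t):
                    ○ open, literals {q=1, r=0, t=0}.
                  branch 1.1.2.2.2 (add p):
                    ○ open, literals {p=1, q=1, r=0, t=0}.
      branch 1.2 (add not ((not r or not s) implies (t implies p)), r):
        not ((not r or not s) implies (t implies p)): α-rule — add (not r or not s), not (t implies p).
        not (t implies p): α-rule — add t, not p.
        × closes — contains both t and not t.
  branch 2 (add not (not t and q), (not (not p or (p and s)) and r)):
    (not (not p or (p and s)) and r): α-rule — add not (not p or (p and s)), r.
    not (not p or (p and s)): α-rule — add not not p, not (p and s).
    not (((not r or not s) implies (t implies p)) iff r): β-rule — branch into ((not r or not s) implies (t implies p)), not r  //  not ((not r or not s) implies (t implies p)), r.
      branch 2.1 (add ((not r or not s) implies (t implies p)), not r):
        × closes — contains both r and not r.
      branch 2.2 (add not ((not r or not s) implies (t implies p)), r):
        not ((not r or not s) implies (t implies p)): α-rule — add (not r or not s), not (t implies p).
        not (t implies p): α-rule — add t, not p.
        × closes — contains both p and not p.
6 branches closed, 5 open.
Each open branch fixes some atoms; the unmentioned ones are free. Counting distinct full assignments: branch {p=0, q=1, r=0, t=0} (s) contributes 2 new; branch {p=1, q=1, r=0, s=1, t=0} (none free) contributes 1 new; branch {p=1, q=1, r=0, s=1, t=0} (none free) contributes 0 new; branch {q=1, r=0, t=0} (s, p) contributes 1 new; branch {p=1, q=1, r=0, t=0} (s) contributes 0 new. Total: 4.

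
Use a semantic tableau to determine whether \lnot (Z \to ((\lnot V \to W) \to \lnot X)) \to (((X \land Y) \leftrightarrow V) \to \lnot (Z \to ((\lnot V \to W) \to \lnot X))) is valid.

Assume the negation and expand:
Initial set: {\lnot (\lnot (Z \to ((\lnot V \to W) \to \lnot X)) \to (((X \land Y) \leftrightarrow V) \to \lnot (Z \to ((\lnot V \to W) \to \lnot X))))}.
\lnot (\lnot (Z \to ((\lnot V \to W) \to \lnot X)) \to (((X \land Y) \leftrightarrow V) \to \lnot (Z \to ((\lnot V \to W) \to \lnot X)))): α-rule — add \lnot (Z \to ((\lnot V \to W) \to \lnot X)), \lnot (((X \land Y) \leftrightarrow V) \to \lnot (Z \to ((\lnot V \to W) \to \lnot X))).
\lnot (Z \to ((\lnot V \to W) \to \lnot X)): α-rule — add Z, \lnot ((\lnot V \to W) \to \lnot X).
\lnot (((X \land Y) \leftrightarrow V) \to \lnot (Z \to ((\lnot V \to W) \to \lnot X))): α-rule — add ((X \land Y) \leftrightarrow V), \lnot \lnot (Z \to ((\lnot V \to W) \to \lnot X)).
\lnot ((\lnot V \to W) \to \lnot X): α-rule — add (\lnot V \to W), \lnot \lnot X.
((X \land Y) \leftrightarrow V): β-rule — branch into (X \land Y), V  //  \lnot (X \land Y), \lnot V.
  branch 1 (add (X \land Y), V):
    (X \land Y): α-rule — add X, Y.
    \lnot \lnot (Z \to ((\lnot V \to W) \to \lnot X)): β-rule — branch into \lnot Z  //  ((\lnot V \to W) \to \lnot X).
      branch 1.1 (add \lnot Z):
        × closes — contains both Z and \lnot Z.
      branch 1.2 (add ((\lnot V \to W) \to \lnot X)):
        (\lnot V \to W): β-rule — branch into \lnot \lnot V  //  W.
          branch 1.2.1 (add \lnot \lnot V):
            ((\lnot V \to W) \to \lnot X): β-rule — branch into \lnot (\lnot V \to W)  //  \lnot X.
              branch 1.2.1.1 (add \lnot (\lnot V \to W)):
                \lnot (\lnot V \to W): α-rule — add \lnot V, \lnot W.
                × closes — contains both V and \lnot V.
              branch 1.2.1.2 (add \lnot X):
                × closes — contains both X and \lnot X.
          branch 1.2.2 (add W):
            ((\lnot V \to W) \to \lnot X): β-rule — branch into \lnot (\lnot V \to W)  //  \lnot X.
              branch 1.2.2.1 (add \lnot (\lnot V \to W)):
                \lnot (\lnot V \to W): α-rule — add \lnot V, \lnot W.
                × closes — contains both V and \lnot V.
              branch 1.2.2.2 (add \lnot X):
                × closes — contains both X and \lnot X.
  branch 2 (add \lnot (X \land Y), \lnot V):
    \lnot \lnot (Z \to ((\lnot V \to W) \to \lnot X)): β-rule — branch into \lnot Z  //  ((\lnot V \to W) \to \lnot X).
      branch 2.1 (add \lnot Z):
        × closes — contains both Z and \lnot Z.
      branch 2.2 (add ((\lnot V \to W) \to \lnot X)):
        (\lnot V \to W): β-rule — branch into \lnot \lnot V  //  W.
          branch 2.2.1 (add \lnot \lnot V):
            × closes — contains both V and \lnot V.
          branch 2.2.2 (add W):
            \lnot (X \land Y): β-rule — branch into \lnot X  //  \lnot Y.
              branch 2.2.2.1 (add \lnot X):
                × closes — contains both X and \lnot X.
              branch 2.2.2.2 (add \lnot Y):
                ((\lnot V \to W) \to \lnot X): β-rule — branch into \lnot (\lnot V \to W)  //  \lnot X.
                  branch 2.2.2.2.1 (add \lnot (\lnot V \to W)):
                    \lnot (\lnot V \to W): α-rule — add \lnot V, \lnot W.
                    × closes — contains both W and \lnot W.
                  branch 2.2.2.2.2 (add \lnot X):
                    × closes — contains both X and \lnot X.
All 10 branches close.
Every branch closed, so the negation is unsatisfiable and the formula is valid.

Valid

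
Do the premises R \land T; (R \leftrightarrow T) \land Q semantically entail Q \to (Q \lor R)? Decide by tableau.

Initial set: {(R \land T); ((R \leftrightarrow T) \land Q); \lnot (Q \to (Q \lor R))}.
(R \land T): α-rule — add R, T.
((R \leftrightarrow T) \land Q): α-rule — add (R \leftrightarrow T), Q.
\lnot (Q \to (Q \lor R)): α-rule — add Q, \lnot (Q \lor R).
\lnot (Q \lor R): α-rule — add \lnot Q, \lnot R.
× closes — contains both Q and \lnot Q.
All 1 branch closes.
Every branch closed, so the premises entail the conclusion.

Yes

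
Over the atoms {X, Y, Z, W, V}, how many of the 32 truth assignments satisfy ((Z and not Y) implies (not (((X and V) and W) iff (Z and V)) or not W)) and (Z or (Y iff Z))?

Initial set: {(((Z and not Y) implies (not (((X and V) and W) iff (Z and V)) or not W)) and (Z or (Y iff Z)))}.
(((Z and not Y) implies (not (((X and V) and W) iff (Z and V)) or not W)) and (Z or (Y iff Z))): α-rule — add ((Z and not Y) implies (not (((X and V) and W) iff (Z and V)) or not W)), (Z or (Y iff Z)).
((Z and not Y) implies (not (((X and V) and W) iff (Z and V)) or not W)): β-rule — branch into not (Z and not Y)  //  (not (((X and V) and W) iff (Z and V)) or not W).
  branch 1 (add not (Z and not Y)):
    (Z or (Y iff Z)): β-rule — branch into Z  //  (Y iff Z).
      branch 1.1 (add Z):
        not (Z and not Y): β-rule — branch into not Z  //  not not Y.
          branch 1.1.1 (add not Z):
            × closes — contains both Z and not Z.
          branch 1.1.2 (add not not Y):
            ○ open, literals {Y=T, Z=T}.
      branch 1.2 (add (Y iff Z)):
        not (Z and not Y): β-rule — branch into not Z  //  not not Y.
          branch 1.2.1 (add not Z):
            (Y iff Z): β-rule — branch into Y, Z  //  not Y, not Z.
              branch 1.2.1.1 (add Y, Z):
                × closes — contains both Z and not Z.
              branch 1.2.1.2 (add not Y, not Z):
                ○ open, literals {Y=F, Z=F}.
          branch 1.2.2 (add not not Y):
            (Y iff Z): β-rule — branch into Y, Z  //  not Y, not Z.
              branch 1.2.2.1 (add Y, Z):
                ○ open, literals {Y=T, Z=T}.
              branch 1.2.2.2 (add not Y, not Z):
                × closes — contains both Y and not Y.
  branch 2 (add (not (((X and V) and W) iff (Z and V)) or not W)):
    (Z or (Y iff Z)): β-rule — branch into Z  //  (Y iff Z).
      branch 2.1 (add Z):
        (not (((X and V) and W) iff (Z and V)) or not W): β-rule — branch into not (((X and V) and W) iff (Z and V))  //  not W.
          branch 2.1.1 (add not (((X and V) and W) iff (Z and V))):
            not (((X and V) and W) iff (Z and V)): β-rule — branch into ((X and V) and W), not (Z and V)  //  not ((X and V) and W), (Z and V).
              branch 2.1.1.1 (add ((X and V) and W), not (Z and V)):
                ((X and V) and W): α-rule — add (X and V), W.
                (X and V): α-rule — add X, V.
                not (Z and V): β-rule — branch into not Z  //  not V.
                  branch 2.1.1.1.1 (add not Z):
                    × closes — contains both Z and not Z.
                  branch 2.1.1.1.2 (add not V):
                    × closes — contains both V and not V.
              branch 2.1.1.2 (add not ((X and V) and W), (Z and V)):
                (Z and V): α-rule — add Z, V.
                not ((X and V) and W): β-rule — branch into not (X and V)  //  not W.
                  branch 2.1.1.2.1 (add not (X and V)):
                    not (X and V): β-rule — branch into not X  //  not V.
                      branch 2.1.1.2.1.1 (add not X):
                        ○ open, literals {V=T, X=F, Z=T}.
                      branch 2.1.1.2.1.2 (add not V):
                        × closes — contains both V and not V.
                  branch 2.1.1.2.2 (add not W):
                    ○ open, literals {V=T, W=F, Z=T}.
          branch 2.1.2 (add not W):
            ○ open, literals {W=F, Z=T}.
      branch 2.2 (add (Y iff Z)):
        (not (((X and V) and W) iff (Z and V)) or not W): β-rule — branch into not (((X and V) and W) iff (Z and V))  //  not W.
          branch 2.2.1 (add not (((X and V) and W) iff (Z and V))):
            (Y iff Z): β-rule — branch into Y, Z  //  not Y, not Z.
              branch 2.2.1.1 (add Y, Z):
                not (((X and V) and W) iff (Z and V)): β-rule — branch into ((X and V) and W), not (Z and V)  //  not ((X and V) and W), (Z and V).
                  branch 2.2.1.1.1 (add ((X and V) and W), not (Z and V)):
                    ((X and V) and W): α-rule — add (X and V), W.
                    (X and V): α-rule — add X, V.
                    not (Z and V): β-rule — branch into not Z  //  not V.
                      branch 2.2.1.1.1.1 (add not Z):
                        × closes — contains both Z and not Z.
                      branch 2.2.1.1.1.2 (add not V):
                        × closes — contains both V and not V.
                  branch 2.2.1.1.2 (add not ((X and V) and W), (Z and V)):
                    (Z and V): α-rule — add Z, V.
                    not ((X and V) and W): β-rule — branch into not (X and V)  //  not W.
                      branch 2.2.1.1.2.1 (add not (X and V)):
                        not (X and V): β-rule — branch into not X  //  not V.
                          branch 2.2.1.1.2.1.1 (add not X):
                            ○ open, literals {V=T, X=F, Y=T, Z=T}.
                          branch 2.2.1.1.2.1.2 (add not V):
                            × closes — contains both V and not V.
                      branch 2.2.1.1.2.2 (add not W):
                        ○ open, literals {V=T, W=F, Y=T, Z=T}.
              branch 2.2.1.2 (add not Y, not Z):
                not (((X and V) and W) iff (Z and V)): β-rule — branch into ((X and V) and W), not (Z and V)  //  not ((X and V) and W), (Z and V).
                  branch 2.2.1.2.1 (add ((X and V) and W), not (Z and V)):
                    ((X and V) and W): α-rule — add (X and V), W.
                    (X and V): α-rule — add X, V.
                    not (Z and V): β-rule — branch into not Z  //  not V.
                      branch 2.2.1.2.1.1 (add not Z):
                        ○ open, literals {V=T, W=T, X=T, Y=F, Z=F}.
                      branch 2.2.1.2.1.2 (add not V):
                        × closes — contains both V and not V.
                  branch 2.2.1.2.2 (add not ((X and V) and W), (Z and V)):
                    (Z and V): α-rule — add Z, V.
                    × closes — contains both Z and not Z.
          branch 2.2.2 (add not W):
            (Y iff Z): β-rule — branch into Y, Z  //  not Y, not Z.
              branch 2.2.2.1 (add Y, Z):
                ○ open, literals {W=F, Y=T, Z=T}.
              branch 2.2.2.2 (add not Y, not Z):
                ○ open, literals {W=F, Y=F, Z=F}.
11 branches closed, 11 open.
Each open branch fixes some atoms; the unmentioned ones are free. Counting distinct full assignments: branch {Y=T, Z=T} (X, W, V) contributes 8 new; branch {Y=F, Z=F} (X, W, V) contributes 8 new; branch {Y=T, Z=T} (X, W, V) contributes 0 new; branch {V=T, X=F, Z=T} (Y, W) contributes 2 new; branch {V=T, W=F, Z=T} (X, Y) contributes 1 new; branch {W=F, Z=T} (X, Y, V) contributes 2 new; branch {V=T, X=F, Y=T, Z=T} (W) contributes 0 new; branch {V=T, W=F, Y=T, Z=T} (X) contributes 0 new; branch {V=T, W=T, X=T, Y=F, Z=F} (none free) contributes 0 new; branch {W=F, Y=T, Z=T} (X, V) contributes 0 new; branch {W=F, Y=F, Z=F} (X, V) contributes 0 new. Total: 21.

21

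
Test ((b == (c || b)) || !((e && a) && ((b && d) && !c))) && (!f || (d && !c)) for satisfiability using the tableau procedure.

Satisfiable

Initial set: {(((b == (c || b)) || !((e && a) && ((b && d) && !c))) && (!f || (d && !c)))}.
(((b == (c || b)) || !((e && a) && ((b && d) && !c))) && (!f || (d && !c))): α-rule — add ((b == (c || b)) || !((e && a) && ((b && d) && !c))), (!f || (d && !c)).
((b == (c || b)) || !((e && a) && ((b && d) && !c))): β-rule — branch into (b == (c || b))  //  !((e && a) && ((b && d) && !c)).
  branch 1 (add (b == (c || b))):
    (!f || (d && !c)): β-rule — branch into !f  //  (d && !c).
      branch 1.1 (add !f):
        (b == (c || b)): β-rule — branch into b, (c || b)  //  !b, !(c || b).
          branch 1.1.1 (add b, (c || b)):
            (c || b): β-rule — branch into c  //  b.
              branch 1.1.1.1 (add c):
                ○ open, literals {b=true, c=true, f=false}.
              branch 1.1.1.2 (add b):
                ○ open, literals {b=true, f=false}.
          branch 1.1.2 (add !b, !(c || b)):
            !(c || b): α-rule — add !c, !b.
            ○ open, literals {b=false, c=false, f=false}.
      branch 1.2 (add (d && !c)):
        (d && !c): α-rule — add d, !c.
        (b == (c || b)): β-rule — branch into b, (c || b)  //  !b, !(c || b).
          branch 1.2.1 (add b, (c || b)):
            (c || b): β-rule — branch into c  //  b.
              branch 1.2.1.1 (add c):
                × closes — contains both c and !c.
              branch 1.2.1.2 (add b):
                ○ open, literals {b=true, c=false, d=true}.
          branch 1.2.2 (add !b, !(c || b)):
            !(c || b): α-rule — add !c, !b.
            ○ open, literals {b=false, c=false, d=true}.
  branch 2 (add !((e && a) && ((b && d) && !c))):
    (!f || (d && !c)): β-rule — branch into !f  //  (d && !c).
      branch 2.1 (add !f):
        !((e && a) && ((b && d) && !c)): β-rule — branch into !(e && a)  //  !((b && d) && !c).
          branch 2.1.1 (add !(e && a)):
            !(e && a): β-rule — branch into !e  //  !a.
              branch 2.1.1.1 (add !e):
                ○ open, literals {e=false, f=false}.
              branch 2.1.1.2 (add !a):
                ○ open, literals {a=false, f=false}.
          branch 2.1.2 (add !((b && d) && !c)):
            !((b && d) && !c): β-rule — branch into !(b && d)  //  !!c.
              branch 2.1.2.1 (add !(b && d)):
                !(b && d): β-rule — branch into !b  //  !d.
                  branch 2.1.2.1.1 (add !b):
                    ○ open, literals {b=false, f=false}.
                  branch 2.1.2.1.2 (add !d):
                    ○ open, literals {d=false, f=false}.
              branch 2.1.2.2 (add !!c):
                ○ open, literals {c=true, f=false}.
      branch 2.2 (add (d && !c)):
        (d && !c): α-rule — add d, !c.
        !((e && a) && ((b && d) && !c)): β-rule — branch into !(e && a)  //  !((b && d) && !c).
          branch 2.2.1 (add !(e && a)):
            !(e && a): β-rule — branch into !e  //  !a.
              branch 2.2.1.1 (add !e):
                ○ open, literals {c=false, d=true, e=false}.
              branch 2.2.1.2 (add !a):
                ○ open, literals {a=false, c=false, d=true}.
          branch 2.2.2 (add !((b && d) && !c)):
            !((b && d) && !c): β-rule — branch into !(b && d)  //  !!c.
              branch 2.2.2.1 (add !(b && d)):
                !(b && d): β-rule — branch into !b  //  !d.
                  branch 2.2.2.1.1 (add !b):
                    ○ open, literals {b=false, c=false, d=true}.
                  branch 2.2.2.1.2 (add !d):
                    × closes — contains both d and !d.
              branch 2.2.2.2 (add !!c):
                × closes — contains both c and !c.
3 branches closed, 13 open.
An open branch gives a satisfying assignment: b=true, c=true, f=false.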